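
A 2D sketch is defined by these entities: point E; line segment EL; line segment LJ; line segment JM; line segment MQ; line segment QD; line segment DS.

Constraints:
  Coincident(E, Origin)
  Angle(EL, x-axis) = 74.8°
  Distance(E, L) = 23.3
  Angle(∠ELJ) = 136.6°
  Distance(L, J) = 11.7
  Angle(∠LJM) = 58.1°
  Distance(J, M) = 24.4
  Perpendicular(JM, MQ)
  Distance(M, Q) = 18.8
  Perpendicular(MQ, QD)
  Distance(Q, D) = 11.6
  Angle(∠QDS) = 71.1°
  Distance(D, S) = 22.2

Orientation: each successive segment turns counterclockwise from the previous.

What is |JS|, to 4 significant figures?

20.11

E is at the origin; EL runs at 74.8° with length 23.3, so L = (6.109, 22.48). ∠ELJ = 136.6° gives LJ at 118.2° from the x-axis; with |LJ| = 11.7, J = (0.5802, 32.80). ∠LJM = 58.1° gives JM at -119.9° from the x-axis; with |JM| = 24.4, M = (-11.58, 11.64). The perpendicularity gives MQ at right angles to JM, so MQ runs at -29.90°; with |MQ| = 18.8, Q = (4.715, 2.272). The perpendicularity gives QD at right angles to MQ, so QD runs at 60.10°; with |QD| = 11.6, D = (10.50, 12.33). ∠QDS = 71.1° gives DS at 169.0° from the x-axis; with |DS| = 22.2, S = (-11.29, 16.56). Then |JS| = |S − J| = 20.11.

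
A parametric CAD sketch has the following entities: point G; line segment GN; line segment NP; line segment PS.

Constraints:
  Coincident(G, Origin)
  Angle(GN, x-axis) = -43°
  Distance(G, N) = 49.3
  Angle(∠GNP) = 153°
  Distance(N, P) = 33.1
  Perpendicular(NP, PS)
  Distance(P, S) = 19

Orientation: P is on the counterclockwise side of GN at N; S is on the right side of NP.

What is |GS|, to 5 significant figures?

87.439

G is at the origin; GN runs at -43.0° with length 49.3, so N = 49.3·(cos -43.0°, sin -43.0°) = (36.056, -33.623). ∠GNP = 153.0°, so NP runs at -43.0° + (180° − 153.0°) = -16.000° from the x-axis; with |NP| = 33.1, P = N + 33.1·(cos -16.000°, sin -16.000°) = (67.873, -42.746). The perpendicularity gives PS at right angles to NP; with |PS| = 19.0 on the right of NP, S = P + 19.0·(-0.27564, -0.96126) = (62.636, -61.010). Then |GS| = |S − G| = 87.439.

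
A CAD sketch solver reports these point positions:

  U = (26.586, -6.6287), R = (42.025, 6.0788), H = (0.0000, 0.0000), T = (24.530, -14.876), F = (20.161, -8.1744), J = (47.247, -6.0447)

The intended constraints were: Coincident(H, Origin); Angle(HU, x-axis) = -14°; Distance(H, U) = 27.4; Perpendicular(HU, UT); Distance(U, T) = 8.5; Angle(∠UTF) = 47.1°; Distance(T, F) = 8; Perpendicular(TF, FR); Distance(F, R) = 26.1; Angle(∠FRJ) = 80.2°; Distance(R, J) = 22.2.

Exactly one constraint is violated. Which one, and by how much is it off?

Distance(R, J) = 22.2 — off by 9.00.

H = (0.00, 0.00) ✓; HU at -14.00° ✓; |HU| = 27.40 ✓; ∠(HU, UT) = 90.00° ✓; |UT| = 8.500 ✓; ∠UTF = 47.10° ✓; |TF| = 8.000 ✓; ∠(TF, FR) = 90.00° ✓; |FR| = 26.10 ✓; ∠FRJ = 80.20° ✓; |RJ| = 13.20 ✗.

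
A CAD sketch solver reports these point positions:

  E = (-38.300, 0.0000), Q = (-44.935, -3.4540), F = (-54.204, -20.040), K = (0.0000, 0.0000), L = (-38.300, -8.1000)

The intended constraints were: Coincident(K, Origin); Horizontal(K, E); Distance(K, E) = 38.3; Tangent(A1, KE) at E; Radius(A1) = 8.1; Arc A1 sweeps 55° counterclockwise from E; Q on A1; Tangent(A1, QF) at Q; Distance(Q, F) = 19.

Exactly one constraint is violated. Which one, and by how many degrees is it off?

Tangent(A1, QF) at Q — off by 5.80°.

K = (0.00, 0.00) ✓; K.y = 0.00, E.y = 0.00 ✓; |KE| = 38.30 ✓; ∠(LE, EK) = 90.00° ✓; |LE| = 8.100 ✓; bearing(L→Q) − bearing(L→E) = 55.00° ✓; |LQ| = 8.100 ✓; ∠(LQ, QF) = 84.20° ✗; |QF| = 19.00 ✓.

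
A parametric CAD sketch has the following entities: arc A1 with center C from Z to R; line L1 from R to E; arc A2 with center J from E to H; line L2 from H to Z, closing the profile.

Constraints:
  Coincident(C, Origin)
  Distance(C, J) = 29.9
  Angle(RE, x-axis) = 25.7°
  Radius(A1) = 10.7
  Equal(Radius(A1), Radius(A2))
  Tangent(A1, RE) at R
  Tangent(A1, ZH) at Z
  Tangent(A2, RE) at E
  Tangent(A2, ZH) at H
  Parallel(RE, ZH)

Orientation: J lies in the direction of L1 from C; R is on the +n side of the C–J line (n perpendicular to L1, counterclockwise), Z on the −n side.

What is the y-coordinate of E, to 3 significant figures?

22.6

The slot axis is L1's direction at 25.7°, so u = (cos 25.7°, sin 25.7°) = (0.901, 0.434) and n = (−sin 25.7°, cos 25.7°) = (-0.434, 0.901). C is at the origin and J lies 29.9 along u from C, so J = 29.9·u = (26.9, 13.0). Tangency of A1 to both parallel lines with radius 10.7 puts R and Z at C ± 10.7·n: R = (-4.64, 9.64), Z = (4.64, -9.64). Equal radii place E and H the same way about J: E = J + 10.7·n = (22.3, 22.6), H = J − 10.7·n = (31.6, 3.32). So E.y = 22.6.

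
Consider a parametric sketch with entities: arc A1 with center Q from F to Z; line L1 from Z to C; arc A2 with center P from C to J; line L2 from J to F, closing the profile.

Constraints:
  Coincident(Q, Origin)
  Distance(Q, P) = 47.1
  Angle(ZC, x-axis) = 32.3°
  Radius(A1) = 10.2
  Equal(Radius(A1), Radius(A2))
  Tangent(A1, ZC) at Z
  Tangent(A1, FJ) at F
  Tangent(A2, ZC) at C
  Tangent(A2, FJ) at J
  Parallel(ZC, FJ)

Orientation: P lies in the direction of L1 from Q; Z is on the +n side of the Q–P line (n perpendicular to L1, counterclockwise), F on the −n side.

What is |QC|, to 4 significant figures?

48.19

Tangency of A1 to both parallel lines with radius 10.2 puts Z and F at Q ± 10.2·n: Z = (-5.450, 8.622), F = (5.450, -8.622). Equal radii place C and J the same way about P: C = P + 10.2·n = (34.36, 33.79), J = P − 10.2·n = (45.26, 16.55). Then |QC| = |C − Q| = 48.19.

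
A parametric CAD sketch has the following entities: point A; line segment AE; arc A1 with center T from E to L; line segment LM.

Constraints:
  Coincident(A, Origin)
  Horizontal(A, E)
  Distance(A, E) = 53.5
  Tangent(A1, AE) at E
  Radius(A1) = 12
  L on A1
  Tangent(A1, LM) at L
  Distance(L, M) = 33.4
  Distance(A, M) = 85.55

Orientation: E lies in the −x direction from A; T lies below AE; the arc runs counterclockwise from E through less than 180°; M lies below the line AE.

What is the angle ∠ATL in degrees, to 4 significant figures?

148.1°

Checks: |TL| = 12.00 ✓; ∠(TL, LM) = 90.00° ✓; |LM| = 33.40 ✓; |AM| = 85.55 ✓.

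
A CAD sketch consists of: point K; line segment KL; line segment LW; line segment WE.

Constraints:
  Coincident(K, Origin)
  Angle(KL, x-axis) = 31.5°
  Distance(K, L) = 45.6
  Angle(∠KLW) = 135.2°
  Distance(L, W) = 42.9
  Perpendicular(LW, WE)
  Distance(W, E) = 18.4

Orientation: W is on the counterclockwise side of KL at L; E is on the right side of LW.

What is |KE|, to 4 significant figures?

90.65

∠KLW = 135.2°, so LW runs at 31.5° + (180° − 135.2°) = 76.30° from the x-axis; with |LW| = 42.9, W = L + 42.9·(cos 76.30°, sin 76.30°) = (49.04, 65.51). LW is perpendicular to WE; with |WE| = 18.4 on the right of LW, E = W + 18.4·(0.9715, -0.2368) = (66.92, 61.15). Then |KE| = |E − K| = 90.65.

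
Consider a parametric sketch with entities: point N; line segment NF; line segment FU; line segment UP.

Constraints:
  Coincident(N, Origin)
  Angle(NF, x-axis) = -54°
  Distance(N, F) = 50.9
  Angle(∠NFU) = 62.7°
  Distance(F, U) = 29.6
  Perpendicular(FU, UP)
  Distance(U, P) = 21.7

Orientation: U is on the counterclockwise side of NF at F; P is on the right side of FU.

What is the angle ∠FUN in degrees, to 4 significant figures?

82.13°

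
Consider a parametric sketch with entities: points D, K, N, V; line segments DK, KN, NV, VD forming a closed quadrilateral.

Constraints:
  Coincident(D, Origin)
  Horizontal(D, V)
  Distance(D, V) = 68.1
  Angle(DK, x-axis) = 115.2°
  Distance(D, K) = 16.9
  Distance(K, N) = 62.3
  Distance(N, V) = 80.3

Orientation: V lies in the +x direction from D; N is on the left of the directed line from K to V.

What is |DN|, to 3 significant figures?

72.9

Checks: |KN| = 62.30 ✓; |NV| = 80.30 ✓.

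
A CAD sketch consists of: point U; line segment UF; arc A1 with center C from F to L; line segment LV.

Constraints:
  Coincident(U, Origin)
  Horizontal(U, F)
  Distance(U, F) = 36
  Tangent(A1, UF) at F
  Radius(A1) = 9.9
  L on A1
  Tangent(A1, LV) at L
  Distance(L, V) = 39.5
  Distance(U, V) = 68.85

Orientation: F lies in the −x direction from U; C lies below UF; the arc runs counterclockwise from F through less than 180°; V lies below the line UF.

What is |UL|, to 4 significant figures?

46.78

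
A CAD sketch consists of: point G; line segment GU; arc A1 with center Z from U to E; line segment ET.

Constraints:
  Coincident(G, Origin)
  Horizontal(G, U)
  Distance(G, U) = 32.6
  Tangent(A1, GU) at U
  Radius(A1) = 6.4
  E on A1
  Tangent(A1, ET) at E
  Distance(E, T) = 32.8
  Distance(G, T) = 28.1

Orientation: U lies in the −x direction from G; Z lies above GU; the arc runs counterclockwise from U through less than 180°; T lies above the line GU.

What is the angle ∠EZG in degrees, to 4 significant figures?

29.08°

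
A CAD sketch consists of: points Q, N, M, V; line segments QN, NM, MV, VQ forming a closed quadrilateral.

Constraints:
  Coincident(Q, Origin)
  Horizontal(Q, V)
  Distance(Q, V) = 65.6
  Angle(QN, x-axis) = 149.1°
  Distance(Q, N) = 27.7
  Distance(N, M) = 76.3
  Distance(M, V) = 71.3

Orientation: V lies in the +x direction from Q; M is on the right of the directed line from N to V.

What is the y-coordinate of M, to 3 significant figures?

-51.0

Q is at the origin; QV is horizontal with |QV| = 65.6 and V in +x, so V = (65.6, 0). QN runs at 149.1° with |QN| = 27.7, so N = (-23.8, 14.2). M is determined by |NM| = 76.3 and |MV| = 71.3 together: it lies at the intersection of circle(N, 76.3) and circle(V, 71.3). With |NV| = 90.5, the foot of the radical line on NV is 49.3 from N and the perpendicular offset is √(76.3² − 49.3²) = 58.2. Taking the right-of-NV solution: M = (15.8, -51.0).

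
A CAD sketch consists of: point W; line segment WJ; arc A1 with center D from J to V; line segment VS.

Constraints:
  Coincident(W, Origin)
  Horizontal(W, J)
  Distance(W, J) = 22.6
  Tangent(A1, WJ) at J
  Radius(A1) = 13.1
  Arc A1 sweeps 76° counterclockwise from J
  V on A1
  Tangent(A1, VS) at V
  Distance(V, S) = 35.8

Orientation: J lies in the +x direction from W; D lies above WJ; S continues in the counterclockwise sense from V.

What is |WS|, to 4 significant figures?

62.68

W is at the origin; WJ is horizontal with |WJ| = 22.6 and J on the +x side, so J = (22.60, 0.000). Since A1 is tangent to WJ there, DJ ⟂ WJ, so D = J + (0, 13.1) = (22.60, 13.10). On A1, J sits at bearing -90° from D; a 76° counterclockwise sweep puts V at bearing -14°, so V = D + 13.1·(cos -14°, sin -14°) = (35.31, 9.931). The tangent condition forces DV to be normal to VS, so VS runs along (−sin -14°, cos -14°); with |VS| = 35.8, S = (43.97, 44.67). Then |WS| = |S − W| = 62.68.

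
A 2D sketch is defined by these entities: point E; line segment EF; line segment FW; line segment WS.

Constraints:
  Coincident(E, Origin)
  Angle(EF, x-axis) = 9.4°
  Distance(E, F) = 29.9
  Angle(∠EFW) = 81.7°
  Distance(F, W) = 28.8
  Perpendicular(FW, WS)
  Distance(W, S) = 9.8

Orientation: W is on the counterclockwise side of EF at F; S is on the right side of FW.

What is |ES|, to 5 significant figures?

46.376

E is at the origin; EF runs at 9.4° with length 29.9, so F = 29.9·(cos 9.4°, sin 9.4°) = (29.499, 4.8834). ∠EFW = 81.7°, so FW runs at 9.4° + (180° − 81.7°) = 107.70° from the x-axis; with |FW| = 28.8, W = F + 28.8·(cos 107.70°, sin 107.70°) = (20.742, 32.320). The perpendicularity gives WS at right angles to FW; with |WS| = 9.8 on the right of FW, S = W + 9.8·(0.95266, 0.30403) = (30.078, 35.300). Then |ES| = |S − E| = 46.376.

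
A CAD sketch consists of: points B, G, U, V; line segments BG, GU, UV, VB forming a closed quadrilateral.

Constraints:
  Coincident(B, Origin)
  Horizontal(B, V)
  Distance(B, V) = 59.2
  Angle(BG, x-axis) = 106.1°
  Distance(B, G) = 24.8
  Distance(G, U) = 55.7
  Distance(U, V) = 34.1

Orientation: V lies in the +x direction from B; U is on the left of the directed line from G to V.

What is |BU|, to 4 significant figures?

57.99

B is at the origin; BV is horizontal with |BV| = 59.2 and V in +x, so V = (59.2, 0). BG runs at 106.1° with |BG| = 24.8, so G = (-6.877, 23.83). U is determined by |GU| = 55.7 and |UV| = 34.1 together: it lies at the intersection of circle(G, 55.7) and circle(V, 34.1). With |GV| = 70.24, the foot of the radical line on GV is 48.93 from G and the perpendicular offset is √(55.7² − 48.93²) = 26.62. Taking the left-of-GV solution: U = (48.18, 32.27).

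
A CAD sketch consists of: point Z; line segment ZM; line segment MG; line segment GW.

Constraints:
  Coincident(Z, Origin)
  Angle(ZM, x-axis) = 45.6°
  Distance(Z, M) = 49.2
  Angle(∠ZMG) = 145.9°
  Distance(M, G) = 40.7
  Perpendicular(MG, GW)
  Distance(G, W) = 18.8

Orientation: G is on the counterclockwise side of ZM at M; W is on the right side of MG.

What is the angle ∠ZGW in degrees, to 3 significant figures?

109°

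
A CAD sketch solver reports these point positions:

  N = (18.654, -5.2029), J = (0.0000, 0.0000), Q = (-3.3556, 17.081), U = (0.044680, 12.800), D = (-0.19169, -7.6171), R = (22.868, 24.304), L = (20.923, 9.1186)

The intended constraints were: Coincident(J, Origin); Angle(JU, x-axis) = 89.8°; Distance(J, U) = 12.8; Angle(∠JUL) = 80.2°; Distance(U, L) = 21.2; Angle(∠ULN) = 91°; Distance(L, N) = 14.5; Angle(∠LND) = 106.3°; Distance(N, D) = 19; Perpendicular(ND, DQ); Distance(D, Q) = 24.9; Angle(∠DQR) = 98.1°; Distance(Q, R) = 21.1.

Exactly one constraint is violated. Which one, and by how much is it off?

Distance(Q, R) = 21.1 — off by 6.10.

J = (0.00, 0.00) ✓; JU at 89.80° ✓; |JU| = 12.80 ✓; ∠JUL = 80.20° ✓; |UL| = 21.20 ✓; ∠ULN = 91.00° ✓; |LN| = 14.50 ✓; ∠LND = 106.3° ✓; |ND| = 19.00 ✓; ∠(ND, DQ) = 90.00° ✓; |DQ| = 24.90 ✓; ∠DQR = 98.10° ✓; |QR| = 27.20 ✗.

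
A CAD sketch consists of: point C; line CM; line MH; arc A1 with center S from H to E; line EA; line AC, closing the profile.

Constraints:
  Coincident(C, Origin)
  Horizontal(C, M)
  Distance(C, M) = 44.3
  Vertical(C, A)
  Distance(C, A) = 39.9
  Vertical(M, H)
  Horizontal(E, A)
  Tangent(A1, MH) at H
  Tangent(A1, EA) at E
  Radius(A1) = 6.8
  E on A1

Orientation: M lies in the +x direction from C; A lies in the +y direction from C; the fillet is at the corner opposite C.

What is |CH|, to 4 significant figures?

55.30

The virtual corner opposite C is at (44.30, 39.90). A1 meets MH tangentially, so SH is at right angles to MH and since A1 is tangent to EA there, SE ⟂ EA, with radius 6.8, so the center S sits 6.8 in from both sides at S = (37.50, 33.10). That places the tangent points at H = (44.30, 33.10) on MH and E = (37.50, 39.90) on EA. Then |CH| = |H − C| = 55.30.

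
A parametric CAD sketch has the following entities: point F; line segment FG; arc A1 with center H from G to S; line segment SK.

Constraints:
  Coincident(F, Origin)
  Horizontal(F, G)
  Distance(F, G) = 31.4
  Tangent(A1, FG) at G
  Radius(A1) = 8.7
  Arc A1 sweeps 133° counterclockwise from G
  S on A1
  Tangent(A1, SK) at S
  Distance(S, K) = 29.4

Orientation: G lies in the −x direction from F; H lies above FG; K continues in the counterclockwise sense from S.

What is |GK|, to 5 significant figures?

38.641

F is at the origin; FG is horizontal with |FG| = 31.4 and G on the −x side, so G = (-31.400, 0.0000). Tangency of A1 to FG means the radius HG is perpendicular to FG, so H = G + (0, 8.7) = (-31.400, 8.7000). On A1, G sits at bearing -90° from H; a 133° counterclockwise sweep puts S at bearing 43°, so S = H + 8.7·(cos 43°, sin 43°) = (-25.037, 14.633). Tangency of A1 to SK means the radius HS is perpendicular to SK, so SK runs along (−sin 43°, cos 43°); with |SK| = 29.4, K = (-45.088, 36.135). Then |GK| = |K − G| = 38.641.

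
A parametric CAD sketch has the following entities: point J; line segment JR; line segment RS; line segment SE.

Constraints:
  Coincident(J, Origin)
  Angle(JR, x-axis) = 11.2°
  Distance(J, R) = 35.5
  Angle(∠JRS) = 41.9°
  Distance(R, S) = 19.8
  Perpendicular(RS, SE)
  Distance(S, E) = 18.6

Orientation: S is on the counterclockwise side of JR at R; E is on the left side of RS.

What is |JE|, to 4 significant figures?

8.364

J is at the origin; JR runs at 11.2° with length 35.5, so R = 35.5·(cos 11.2°, sin 11.2°) = (34.82, 6.895). ∠JRS = 41.9°, so RS runs at 11.2° + (180° − 41.9°) = 149.3° from the x-axis; with |RS| = 19.8, S = R + 19.8·(cos 149.3°, sin 149.3°) = (17.80, 17.00). RS is perpendicular to SE; with |SE| = 18.6 on the left of RS, E = S + 18.6·(-0.5105, -0.8599) = (8.303, 1.011). Then |JE| = |E − J| = 8.364.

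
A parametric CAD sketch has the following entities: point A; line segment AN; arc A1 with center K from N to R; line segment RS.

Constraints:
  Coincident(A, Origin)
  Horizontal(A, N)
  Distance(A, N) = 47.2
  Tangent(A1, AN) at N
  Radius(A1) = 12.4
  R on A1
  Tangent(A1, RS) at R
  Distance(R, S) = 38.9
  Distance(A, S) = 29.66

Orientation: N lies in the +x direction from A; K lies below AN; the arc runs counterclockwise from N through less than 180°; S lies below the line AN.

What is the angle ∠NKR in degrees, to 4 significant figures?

40.29°

A is at the origin; AN is horizontal with |AN| = 47.2 and N on the +x side, so N = (47.20, 0.000). The tangent condition forces KN to be normal to AN, so K = N + (0, -12.4) = (47.20, -12.40). Since KR ⟂ RS (tangency), |KS| = √(12.4² + 38.9²) = 40.83 regardless of where R sits on A1. So S lies on both circle(A, 29.66) and circle(K, 40.83); the below-AN intersection is S = (9.508, -28.09). R is the foot of the tangent from S: R = (39.18, -2.941).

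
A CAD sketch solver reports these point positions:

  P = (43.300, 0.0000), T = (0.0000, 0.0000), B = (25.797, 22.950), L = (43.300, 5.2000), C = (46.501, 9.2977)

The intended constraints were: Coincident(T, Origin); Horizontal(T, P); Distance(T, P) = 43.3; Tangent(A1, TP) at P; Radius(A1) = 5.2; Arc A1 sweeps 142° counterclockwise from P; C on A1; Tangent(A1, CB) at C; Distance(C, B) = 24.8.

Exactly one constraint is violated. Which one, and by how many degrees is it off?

Tangent(A1, CB) at C — off by 4.59°.

T = (0.00, 0.00) ✓; T.y = 0.00, P.y = 0.00 ✓; |TP| = 43.30 ✓; ∠(LP, PT) = 90.00° ✓; |LP| = 5.200 ✓; bearing(L→C) − bearing(L→P) = 142.0° ✓; |LC| = 5.200 ✓; ∠(LC, CB) = 85.41° ✗; |CB| = 24.80 ✓.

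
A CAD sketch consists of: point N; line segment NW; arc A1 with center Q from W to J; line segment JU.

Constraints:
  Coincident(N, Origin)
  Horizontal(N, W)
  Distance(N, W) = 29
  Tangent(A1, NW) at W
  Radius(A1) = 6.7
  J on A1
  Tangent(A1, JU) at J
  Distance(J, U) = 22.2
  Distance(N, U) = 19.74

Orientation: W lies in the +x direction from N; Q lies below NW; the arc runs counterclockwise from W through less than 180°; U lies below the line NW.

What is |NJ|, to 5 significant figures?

24.321

Checks: |QJ| = 6.700 ✓; ∠(QJ, JU) = 90.00° ✓; |JU| = 22.20 ✓; |NU| = 19.74 ✓.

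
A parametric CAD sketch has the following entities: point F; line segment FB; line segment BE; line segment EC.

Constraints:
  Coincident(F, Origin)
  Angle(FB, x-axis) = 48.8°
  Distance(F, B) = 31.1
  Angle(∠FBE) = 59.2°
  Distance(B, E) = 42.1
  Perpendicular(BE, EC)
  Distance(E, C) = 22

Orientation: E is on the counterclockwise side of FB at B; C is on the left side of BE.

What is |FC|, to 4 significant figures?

26.60

F is at the origin; FB runs at 48.8° with length 31.1, so B = 31.1·(cos 48.8°, sin 48.8°) = (20.49, 23.40). ∠FBE = 59.2°, so BE runs at 48.8° + (180° − 59.2°) = 169.6° from the x-axis; with |BE| = 42.1, E = B + 42.1·(cos 169.6°, sin 169.6°) = (-20.92, 31.00). The perpendicularity gives EC at right angles to BE; with |EC| = 22.0 on the left of BE, C = E + 22.0·(-0.1805, -0.9836) = (-24.89, 9.361). Then |FC| = |C − F| = 26.60.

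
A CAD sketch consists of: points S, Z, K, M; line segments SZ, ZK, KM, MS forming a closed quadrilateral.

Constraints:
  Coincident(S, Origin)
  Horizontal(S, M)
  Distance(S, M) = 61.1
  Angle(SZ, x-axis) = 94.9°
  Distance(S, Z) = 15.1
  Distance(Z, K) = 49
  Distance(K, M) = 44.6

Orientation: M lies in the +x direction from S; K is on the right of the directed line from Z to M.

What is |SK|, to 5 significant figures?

36.303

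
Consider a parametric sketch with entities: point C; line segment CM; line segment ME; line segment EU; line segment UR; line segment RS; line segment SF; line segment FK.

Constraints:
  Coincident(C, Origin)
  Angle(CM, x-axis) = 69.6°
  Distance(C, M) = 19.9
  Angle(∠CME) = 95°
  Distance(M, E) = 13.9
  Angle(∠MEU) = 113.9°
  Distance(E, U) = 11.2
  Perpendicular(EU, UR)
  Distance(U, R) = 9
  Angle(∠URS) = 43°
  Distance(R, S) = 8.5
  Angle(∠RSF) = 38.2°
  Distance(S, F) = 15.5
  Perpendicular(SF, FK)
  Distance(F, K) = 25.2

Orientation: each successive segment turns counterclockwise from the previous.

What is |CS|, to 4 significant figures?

20.56

C is at the origin; CM runs at 69.6° with length 19.9, so M = (6.937, 18.65). ∠CME = 95.0° gives ME at 154.6° from the x-axis; with |ME| = 13.9, E = (-5.620, 24.61). ∠MEU = 113.9° gives EU at -139.3° from the x-axis; with |EU| = 11.2, U = (-14.11, 17.31). EU is perpendicular to UR, so UR runs at -49.30°; with |UR| = 9.0, R = (-8.242, 10.49). ∠URS = 43.0° gives RS at 87.70° from the x-axis; with |RS| = 8.5, S = (-7.901, 18.98). Then |CS| = |S − C| = 20.56.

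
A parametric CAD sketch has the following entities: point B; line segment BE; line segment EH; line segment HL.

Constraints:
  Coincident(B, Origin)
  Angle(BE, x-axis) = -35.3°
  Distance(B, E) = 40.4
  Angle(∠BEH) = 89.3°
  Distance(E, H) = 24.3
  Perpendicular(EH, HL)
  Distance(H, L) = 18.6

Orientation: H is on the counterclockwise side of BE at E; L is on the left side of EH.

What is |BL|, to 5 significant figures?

32.278

B is at the origin; BE runs at -35.3° with length 40.4, so E = 40.4·(cos -35.3°, sin -35.3°) = (32.972, -23.345). ∠BEH = 89.3°, so EH runs at -35.3° + (180° − 89.3°) = 55.400° from the x-axis; with |EH| = 24.3, H = E + 24.3·(cos 55.400°, sin 55.400°) = (46.771, -3.3432). EH is perpendicular to HL; with |HL| = 18.6 on the left of EH, L = H + 18.6·(-0.82314, 0.56784) = (31.460, 7.2187). Then |BL| = |L − B| = 32.278.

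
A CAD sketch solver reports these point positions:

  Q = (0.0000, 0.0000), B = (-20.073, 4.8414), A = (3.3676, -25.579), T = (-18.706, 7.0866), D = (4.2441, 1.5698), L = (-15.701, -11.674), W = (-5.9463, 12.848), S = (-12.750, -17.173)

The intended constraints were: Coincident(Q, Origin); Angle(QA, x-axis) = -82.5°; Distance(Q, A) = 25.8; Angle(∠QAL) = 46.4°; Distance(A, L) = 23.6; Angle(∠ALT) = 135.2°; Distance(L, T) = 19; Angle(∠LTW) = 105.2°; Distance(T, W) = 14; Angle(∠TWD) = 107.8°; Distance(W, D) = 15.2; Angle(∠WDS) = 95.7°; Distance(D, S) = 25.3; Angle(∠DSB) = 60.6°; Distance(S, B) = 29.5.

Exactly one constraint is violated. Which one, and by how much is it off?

Distance(S, B) = 29.5 — off by 6.30.

Q = (0.00, 0.00) ✓; QA at -82.50° ✓; |QA| = 25.80 ✓; ∠QAL = 46.40° ✓; |AL| = 23.60 ✓; ∠ALT = 135.2° ✓; |LT| = 19.00 ✓; ∠LTW = 105.2° ✓; |TW| = 14.00 ✓; ∠TWD = 107.8° ✓; |WD| = 15.20 ✓; ∠WDS = 95.70° ✓; |DS| = 25.30 ✓; ∠DSB = 60.60° ✓; |SB| = 23.20 ✗.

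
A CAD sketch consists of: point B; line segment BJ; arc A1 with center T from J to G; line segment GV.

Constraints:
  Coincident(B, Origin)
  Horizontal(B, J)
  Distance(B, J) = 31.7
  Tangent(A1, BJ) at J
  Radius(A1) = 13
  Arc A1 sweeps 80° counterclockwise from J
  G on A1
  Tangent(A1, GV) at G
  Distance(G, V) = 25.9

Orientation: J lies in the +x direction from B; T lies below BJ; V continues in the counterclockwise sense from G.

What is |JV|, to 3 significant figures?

40.2

B is at the origin; BJ is horizontal with |BJ| = 31.7 and J on the +x side, so J = (31.7, 0.00). A1 meets BJ tangentially, so TJ is at right angles to BJ, so T = J + (0, -13) = (31.7, -13.0). On A1, J sits at bearing 90° from T; an 80° counterclockwise sweep puts G at bearing 170°, so G = T + 13.0·(cos 170°, sin 170°) = (18.9, -10.7). Since A1 is tangent to GV there, TG ⟂ GV, so GV runs along (−sin 170°, cos 170°); with |GV| = 25.9, V = (14.4, -36.2). Then |JV| = |V − J| = 40.2.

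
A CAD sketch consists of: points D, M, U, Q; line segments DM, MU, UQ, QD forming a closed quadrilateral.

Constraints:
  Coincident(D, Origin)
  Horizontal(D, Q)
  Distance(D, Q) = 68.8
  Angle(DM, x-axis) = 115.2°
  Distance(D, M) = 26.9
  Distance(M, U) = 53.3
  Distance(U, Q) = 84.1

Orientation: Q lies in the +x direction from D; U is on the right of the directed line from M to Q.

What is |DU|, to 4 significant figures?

30.68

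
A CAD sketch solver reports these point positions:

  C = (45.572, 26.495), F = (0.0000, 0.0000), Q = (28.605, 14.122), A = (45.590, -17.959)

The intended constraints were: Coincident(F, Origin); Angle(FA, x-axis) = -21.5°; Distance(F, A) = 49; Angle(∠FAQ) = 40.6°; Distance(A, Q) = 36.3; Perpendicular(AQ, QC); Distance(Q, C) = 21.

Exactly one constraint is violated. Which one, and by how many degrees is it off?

Perpendicular(AQ, QC) — off by 8.20°.

F = (0.00, 0.00) ✓; FA at -21.50° ✓; |FA| = 49.00 ✓; ∠FAQ = 40.60° ✓; |AQ| = 36.30 ✓; ∠(AQ, QC) = 81.80° ✗; |QC| = 21.00 ✓.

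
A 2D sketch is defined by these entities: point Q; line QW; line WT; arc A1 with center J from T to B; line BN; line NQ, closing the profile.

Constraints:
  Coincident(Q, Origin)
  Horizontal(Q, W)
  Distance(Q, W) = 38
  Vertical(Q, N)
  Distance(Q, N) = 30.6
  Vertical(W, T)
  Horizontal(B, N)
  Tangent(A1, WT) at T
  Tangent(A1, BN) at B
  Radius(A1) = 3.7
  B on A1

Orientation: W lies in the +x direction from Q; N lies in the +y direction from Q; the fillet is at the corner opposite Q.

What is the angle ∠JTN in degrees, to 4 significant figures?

5.561°

Q is at the origin; QW is horizontal with |QW| = 38.0 and W on the +x side, so W = (38.00, 0.000). QN is vertical with |QN| = 30.6 and N on the +y side, so N = (0.000, 30.60). The virtual corner opposite Q is at (38.00, 30.60). Tangency of A1 to WT means the radius JT is perpendicular to WT and since A1 is tangent to BN there, JB ⟂ BN, with radius 3.7, so the center J sits 3.7 in from both sides at J = (34.30, 26.90). That places the tangent points at T = (38.00, 26.90) on WT and B = (34.30, 30.60) on BN. Then cos ∠JTN = TJ·TN / (|TJ||TN|), giving 5.561°.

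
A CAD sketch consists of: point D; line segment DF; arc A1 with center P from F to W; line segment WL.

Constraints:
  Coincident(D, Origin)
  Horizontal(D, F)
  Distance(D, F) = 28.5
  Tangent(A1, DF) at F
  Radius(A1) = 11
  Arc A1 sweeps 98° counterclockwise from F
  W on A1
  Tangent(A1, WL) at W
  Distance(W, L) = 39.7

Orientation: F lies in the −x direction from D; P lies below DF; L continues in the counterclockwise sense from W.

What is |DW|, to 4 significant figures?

41.34

D is at the origin; D and F share the same y with |DF| = 28.5 and F on the −x side, so F = (-28.50, 0.000). Tangency of A1 to DF means the radius PF is perpendicular to DF, so P = F + (0, -11) = (-28.50, -11.00). On A1, F sits at bearing 90° from P; a 98° counterclockwise sweep puts W at bearing 188°, so W = P + 11.0·(cos 188°, sin 188°) = (-39.39, -12.53). Then |DW| = |W − D| = 41.34.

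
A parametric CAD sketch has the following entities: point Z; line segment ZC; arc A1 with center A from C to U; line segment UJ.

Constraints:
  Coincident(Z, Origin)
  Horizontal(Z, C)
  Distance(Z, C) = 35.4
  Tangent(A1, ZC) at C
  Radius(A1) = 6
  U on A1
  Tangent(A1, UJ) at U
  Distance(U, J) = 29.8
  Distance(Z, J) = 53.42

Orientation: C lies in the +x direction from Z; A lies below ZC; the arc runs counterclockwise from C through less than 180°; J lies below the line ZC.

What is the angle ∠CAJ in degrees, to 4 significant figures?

172.6°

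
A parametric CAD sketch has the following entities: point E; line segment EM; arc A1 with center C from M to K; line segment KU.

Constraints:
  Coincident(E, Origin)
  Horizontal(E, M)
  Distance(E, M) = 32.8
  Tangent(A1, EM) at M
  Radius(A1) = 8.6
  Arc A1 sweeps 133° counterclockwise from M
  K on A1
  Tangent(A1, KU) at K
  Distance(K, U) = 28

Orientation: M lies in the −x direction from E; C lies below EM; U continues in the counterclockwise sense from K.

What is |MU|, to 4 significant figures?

37.22

On A1, M sits at bearing 90° from C; a 133° counterclockwise sweep puts K at bearing 223°, so K = C + 8.6·(cos 223°, sin 223°) = (-39.09, -14.47). Since A1 is tangent to KU there, CK ⟂ KU, so KU runs along (−sin 223°, cos 223°); with |KU| = 28.0, U = (-19.99, -34.94). Then |MU| = |U − M| = 37.22.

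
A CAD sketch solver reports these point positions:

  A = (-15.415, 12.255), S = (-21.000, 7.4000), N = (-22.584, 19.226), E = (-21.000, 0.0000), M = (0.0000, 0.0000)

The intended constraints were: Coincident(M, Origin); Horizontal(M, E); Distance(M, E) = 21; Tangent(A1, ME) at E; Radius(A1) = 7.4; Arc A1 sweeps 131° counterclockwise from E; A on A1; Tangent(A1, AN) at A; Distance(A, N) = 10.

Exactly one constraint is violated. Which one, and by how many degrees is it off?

Tangent(A1, AN) at A — off by 4.80°.

M = (0.00, 0.00) ✓; M.y = 0.00, E.y = 0.00 ✓; |ME| = 21.00 ✓; ∠(SE, EM) = 90.00° ✓; |SE| = 7.400 ✓; bearing(S→A) − bearing(S→E) = 131.0° ✓; |SA| = 7.400 ✓; ∠(SA, AN) = 85.20° ✗; |AN| = 9.999 ✓.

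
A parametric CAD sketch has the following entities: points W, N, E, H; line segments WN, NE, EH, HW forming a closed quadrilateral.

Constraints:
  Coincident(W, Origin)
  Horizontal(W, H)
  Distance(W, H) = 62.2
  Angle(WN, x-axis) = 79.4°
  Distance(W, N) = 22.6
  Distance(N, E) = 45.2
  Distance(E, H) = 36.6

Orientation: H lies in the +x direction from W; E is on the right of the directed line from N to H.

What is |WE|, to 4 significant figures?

32.93

W is at the origin; WH is horizontal with |WH| = 62.2 and H in +x, so H = (62.2, 0). WN runs at 79.4° with |WN| = 22.6, so N = (4.157, 22.21). E is determined by |NE| = 45.2 and |EH| = 36.6 together: it lies at the intersection of circle(N, 45.2) and circle(H, 36.6). With |NH| = 62.15, the foot of the radical line on NH is 36.73 from N and the perpendicular offset is √(45.2² − 36.73²) = 26.34. Taking the right-of-NH solution: E = (29.05, -15.51).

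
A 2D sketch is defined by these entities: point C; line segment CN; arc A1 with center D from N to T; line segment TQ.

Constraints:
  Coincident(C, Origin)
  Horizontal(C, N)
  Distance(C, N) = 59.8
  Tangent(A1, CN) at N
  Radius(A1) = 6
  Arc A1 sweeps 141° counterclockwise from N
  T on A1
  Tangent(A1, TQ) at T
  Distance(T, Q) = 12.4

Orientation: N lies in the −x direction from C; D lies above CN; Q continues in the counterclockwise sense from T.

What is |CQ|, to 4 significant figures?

68.21

C is at the origin; C and N share the same y with |CN| = 59.8 and N on the −x side, so N = (-59.80, 0.000). Since A1 is tangent to CN there, DN ⟂ CN, so D = N + (0, 6) = (-59.80, 6.000). On A1, N sits at bearing -90° from D; a 141° counterclockwise sweep puts T at bearing 51°, so T = D + 6.0·(cos 51°, sin 51°) = (-56.02, 10.66). A1 meets TQ tangentially, so DT is at right angles to TQ, so TQ runs along (−sin 51°, cos 51°); with |TQ| = 12.4, Q = (-65.66, 18.47). Then |CQ| = |Q − C| = 68.21.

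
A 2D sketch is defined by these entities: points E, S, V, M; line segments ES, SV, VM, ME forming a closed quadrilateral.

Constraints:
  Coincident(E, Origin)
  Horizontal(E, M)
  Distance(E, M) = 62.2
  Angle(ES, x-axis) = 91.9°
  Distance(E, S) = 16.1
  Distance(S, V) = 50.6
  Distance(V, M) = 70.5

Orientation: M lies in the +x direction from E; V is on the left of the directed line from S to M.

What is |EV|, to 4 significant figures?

64.81

E is at the origin; EM is horizontal with |EM| = 62.2 and M in +x, so M = (62.2, 0). ES runs at 91.9° with |ES| = 16.1, so S = (-0.5338, 16.09). V is determined by |SV| = 50.6 and |VM| = 70.5 together: it lies at the intersection of circle(S, 50.6) and circle(M, 70.5). With |SM| = 64.76, the foot of the radical line on SM is 13.78 from S and the perpendicular offset is √(50.6² − 13.78²) = 48.69. Taking the left-of-SM solution: V = (24.91, 59.83).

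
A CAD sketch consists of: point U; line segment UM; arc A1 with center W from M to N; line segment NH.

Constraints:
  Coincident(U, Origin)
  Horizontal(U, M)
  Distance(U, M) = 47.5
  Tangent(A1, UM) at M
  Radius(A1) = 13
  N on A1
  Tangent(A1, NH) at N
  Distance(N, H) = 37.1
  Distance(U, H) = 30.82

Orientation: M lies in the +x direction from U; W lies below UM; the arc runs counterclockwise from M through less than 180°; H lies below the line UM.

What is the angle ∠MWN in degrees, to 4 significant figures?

42.73°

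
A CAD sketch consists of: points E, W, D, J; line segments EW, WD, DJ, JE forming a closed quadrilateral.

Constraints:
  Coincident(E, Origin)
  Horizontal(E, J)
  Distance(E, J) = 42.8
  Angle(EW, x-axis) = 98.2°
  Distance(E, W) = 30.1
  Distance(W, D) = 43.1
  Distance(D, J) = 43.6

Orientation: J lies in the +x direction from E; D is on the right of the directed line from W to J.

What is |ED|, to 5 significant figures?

13.013

E is at the origin; EJ is horizontal with |EJ| = 42.8 and J in +x, so J = (42.8, 0). EW runs at 98.2° with |EW| = 30.1, so W = (-4.2931, 29.792). D is determined by |WD| = 43.1 and |DJ| = 43.6 together: it lies at the intersection of circle(W, 43.1) and circle(J, 43.6). With |WJ| = 55.726, the foot of the radical line on WJ is 27.474 from W and the perpendicular offset is √(43.1² − 27.474²) = 33.208. Taking the right-of-WJ solution: D = (1.1707, -12.960).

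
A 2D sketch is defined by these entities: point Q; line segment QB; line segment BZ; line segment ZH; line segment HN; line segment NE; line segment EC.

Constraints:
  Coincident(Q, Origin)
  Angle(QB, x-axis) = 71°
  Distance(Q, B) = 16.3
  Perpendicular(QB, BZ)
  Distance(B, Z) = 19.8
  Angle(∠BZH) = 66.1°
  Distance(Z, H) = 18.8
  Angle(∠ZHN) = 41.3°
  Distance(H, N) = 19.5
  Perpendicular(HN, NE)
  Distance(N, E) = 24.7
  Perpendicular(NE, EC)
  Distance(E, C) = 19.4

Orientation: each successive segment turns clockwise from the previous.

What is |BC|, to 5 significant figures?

37.018

Q is at the origin; QB runs at 71.0° with length 16.3, so B = (5.3068, 15.412). The perpendicularity gives BZ at right angles to QB, so BZ runs at -19.000°; with |BZ| = 19.8, Z = (24.028, 8.9657). ∠BZH = 66.1° gives ZH at -132.90° from the x-axis; with |ZH| = 18.8, H = (11.230, -4.8061). ∠ZHN = 41.3° gives HN at 88.400° from the x-axis; with |HN| = 19.5, N = (11.775, 14.686). The perpendicularity gives NE at right angles to HN, so NE runs at -1.6000°; with |NE| = 24.7, E = (36.465, 13.997). The perpendicularity gives EC at right angles to NE, so EC runs at -91.600°; with |EC| = 19.4, C = (35.924, -5.3958). Then |BC| = |C − B| = 37.018.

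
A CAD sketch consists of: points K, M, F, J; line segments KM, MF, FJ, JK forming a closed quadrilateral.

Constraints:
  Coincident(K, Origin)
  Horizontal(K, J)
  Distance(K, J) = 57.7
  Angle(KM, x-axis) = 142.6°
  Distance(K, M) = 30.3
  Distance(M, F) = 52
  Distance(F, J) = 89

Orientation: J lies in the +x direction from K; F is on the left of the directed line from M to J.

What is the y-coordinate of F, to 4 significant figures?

65.66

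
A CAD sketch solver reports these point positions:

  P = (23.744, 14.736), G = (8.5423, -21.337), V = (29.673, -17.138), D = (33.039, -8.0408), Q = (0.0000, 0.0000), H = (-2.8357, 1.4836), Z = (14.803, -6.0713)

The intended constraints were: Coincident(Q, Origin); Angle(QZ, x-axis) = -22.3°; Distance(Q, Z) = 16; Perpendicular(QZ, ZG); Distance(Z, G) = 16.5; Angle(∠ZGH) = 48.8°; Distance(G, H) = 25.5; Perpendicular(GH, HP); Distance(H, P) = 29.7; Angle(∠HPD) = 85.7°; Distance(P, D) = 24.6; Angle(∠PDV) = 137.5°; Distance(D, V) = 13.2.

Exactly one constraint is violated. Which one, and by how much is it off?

Distance(D, V) = 13.2 — off by 3.50.

Q = (0.00, 0.00) ✓; QZ at -22.30° ✓; |QZ| = 16.00 ✓; ∠(QZ, ZG) = 90.00° ✓; |ZG| = 16.50 ✓; ∠ZGH = 48.80° ✓; |GH| = 25.50 ✓; ∠(GH, HP) = 90.00° ✓; |HP| = 29.70 ✓; ∠HPD = 85.70° ✓; |PD| = 24.60 ✓; ∠PDV = 137.5° ✓; |DV| = 9.700 ✗.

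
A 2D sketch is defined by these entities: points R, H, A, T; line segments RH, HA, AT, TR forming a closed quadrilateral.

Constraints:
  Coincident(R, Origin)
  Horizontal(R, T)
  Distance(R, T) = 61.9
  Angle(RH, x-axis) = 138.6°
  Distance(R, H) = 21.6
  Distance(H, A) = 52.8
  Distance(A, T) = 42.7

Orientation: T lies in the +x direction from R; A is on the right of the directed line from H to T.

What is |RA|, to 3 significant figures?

31.2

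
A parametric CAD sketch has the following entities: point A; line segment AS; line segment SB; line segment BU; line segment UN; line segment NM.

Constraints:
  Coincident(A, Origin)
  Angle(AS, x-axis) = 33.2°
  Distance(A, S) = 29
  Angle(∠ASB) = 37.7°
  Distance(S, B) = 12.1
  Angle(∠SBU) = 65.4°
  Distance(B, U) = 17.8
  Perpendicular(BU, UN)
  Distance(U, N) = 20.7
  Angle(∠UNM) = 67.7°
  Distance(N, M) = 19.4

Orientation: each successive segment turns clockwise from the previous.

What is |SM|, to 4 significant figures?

5.688

A is at the origin; AS runs at 33.2° with length 29.0, so S = (24.27, 15.88). ∠ASB = 37.7° gives SB at -109.1° from the x-axis; with |SB| = 12.1, B = (20.31, 4.445). ∠SBU = 65.4° gives BU at 136.3° from the x-axis; with |BU| = 17.8, U = (7.438, 16.74). BU ⟂ UN, so UN runs at 46.30°; with |UN| = 20.7, N = (21.74, 31.71). ∠UNM = 67.7° gives NM at -66.00° from the x-axis; with |NM| = 19.4, M = (29.63, 13.99). Then |SM| = |M − S| = 5.688.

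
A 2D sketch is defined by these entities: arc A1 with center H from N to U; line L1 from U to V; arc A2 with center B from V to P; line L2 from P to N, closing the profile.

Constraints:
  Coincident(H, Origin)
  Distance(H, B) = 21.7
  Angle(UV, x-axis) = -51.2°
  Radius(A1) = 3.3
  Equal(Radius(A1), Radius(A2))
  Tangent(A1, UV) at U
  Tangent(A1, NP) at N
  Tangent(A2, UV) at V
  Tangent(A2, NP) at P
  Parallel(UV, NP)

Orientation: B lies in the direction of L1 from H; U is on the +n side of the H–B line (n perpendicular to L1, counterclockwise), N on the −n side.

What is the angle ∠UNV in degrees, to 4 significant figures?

73.08°

The slot axis is L1's direction at -51.2°, so u = (cos -51.2°, sin -51.2°) = (0.6266, -0.7793) and n = (−sin -51.2°, cos -51.2°) = (0.7793, 0.6266). H is at the origin and B lies 21.7 along u from H, so B = 21.7·u = (13.60, -16.91). Tangency of A1 to both parallel lines with radius 3.3 puts U and N at H ± 3.3·n: U = (2.572, 2.068), N = (-2.572, -2.068). Equal radii place V and P the same way about B: V = B + 3.3·n = (16.17, -14.84), P = B − 3.3·n = (11.03, -18.98). Then cos ∠UNV = NU·NV / (|NU||NV|), giving 73.08°.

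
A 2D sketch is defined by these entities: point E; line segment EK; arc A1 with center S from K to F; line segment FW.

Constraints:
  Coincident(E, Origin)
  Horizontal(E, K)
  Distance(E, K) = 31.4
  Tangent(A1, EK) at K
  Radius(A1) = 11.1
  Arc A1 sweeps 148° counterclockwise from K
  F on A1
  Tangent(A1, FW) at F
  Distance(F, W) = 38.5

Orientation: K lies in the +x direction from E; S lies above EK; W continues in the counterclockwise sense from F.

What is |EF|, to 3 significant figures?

42.6

A1 meets EK tangentially, so SK is at right angles to EK, so S = K + (0, 11.1) = (31.4, 11.1). On A1, K sits at bearing -90° from S; a 148° counterclockwise sweep puts F at bearing 58°, so F = S + 11.1·(cos 58°, sin 58°) = (37.3, 20.5). Then |EF| = |F − E| = 42.6.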